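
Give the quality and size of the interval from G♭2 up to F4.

M14

G to F spans seven letter names (G-A-B-C-D-E-F), plus an octave, so the interval is some kind of fourteenth.
Gb2 to F4 is 23 semitones, matching the major fourteenth exactly, so the quality is major.
(Equivalently, a compound major seventh: a major seventh plus an octave.)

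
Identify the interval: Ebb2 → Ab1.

Descending from Ebb2 to Ab1 is the same interval as ascending Ab1 to Ebb2.
A to E spans five letter names (A-B-C-D-E), so the interval is some kind of fifth.
Ab1 to Ebb2 spans 6 semitones — one semitone narrower than the perfect fifth (7) — giving a diminished fifth.

d5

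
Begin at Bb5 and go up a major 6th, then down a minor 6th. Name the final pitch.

Bb5 up a major sixth → G6 (9 semitones).
Down a minor sixth from G6: B5 (8 semitones down).

B5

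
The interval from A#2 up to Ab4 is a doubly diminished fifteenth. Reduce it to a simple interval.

dd8

Subtracting seven from the interval number removes an octave: 15 − 7 = 8.
So a doubly diminished fifteenth is an octave plus a doubly diminished octave. The quality is unchanged.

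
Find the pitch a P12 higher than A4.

Counting five letter names plus an octave up from A lands on E.
A perfect twelfth is 19 semitones; 19 semitones up from A4 gives E6.

E6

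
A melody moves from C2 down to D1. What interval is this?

minor seventh

Descending from C2 to D1 is the same interval as ascending D1 to C2.
D to C spans seven letter names (D-E-F-G-A-B-C), so the interval is some kind of seventh.
A major seventh would be 11 semitones, but D1 to C2 is 10 — one semitone narrower, making it a minor seventh.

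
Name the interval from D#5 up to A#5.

perfect fifth

D to A spans five letter names (D-E-F-G-A) — that makes it a fifth of some quality.
D#5 to A#5 is 7 semitones, matching the perfect fifth exactly, so the quality is perfect.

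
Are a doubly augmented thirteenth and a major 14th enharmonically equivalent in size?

A doubly augmented thirteenth = 23 semitones = a major fourteenth; enharmonically equal.

Yes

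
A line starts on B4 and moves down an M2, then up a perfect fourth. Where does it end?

D5

B4 down a major second → A4 (2 semitones).
A perfect fourth up from A4 is D5.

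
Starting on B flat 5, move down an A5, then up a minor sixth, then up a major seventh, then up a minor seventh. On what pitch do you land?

Bb5 down an augmented fifth → Ebb5 (8 semitones).
Ebb5 up a minor sixth → Cbb6 (8 semitones).
Up a major seventh from Cbb6: Bbb6 (11 semitones up).
Bbb6 up a minor seventh → Abb7 (10 semitones).

A double-flat 7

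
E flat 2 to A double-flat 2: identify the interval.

E to A spans four letter names (E-F-G-A): a fourth.
Eb2 to Abb2 spans 4 semitones — one semitone narrower than the perfect fourth (5) — giving a diminished fourth.

diminished 4th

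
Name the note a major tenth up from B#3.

Three letters up from B (plus an octave) reaches D.
A major tenth is 16 semitones; 16 semitones up from B#3 gives D##5.

D##5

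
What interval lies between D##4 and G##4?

perfect fourth

D to G spans four letter names (D-E-F-G): a fourth.
The perfect fourth spans 5 semitones, and D##4 to G##4 is exactly 5 semitones — so this is a perfect fourth.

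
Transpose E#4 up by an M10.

G##5

Three letters up from E (plus an octave) reaches G.
A major tenth spans 16 semitones, so from E#4 the target pitch is G##5.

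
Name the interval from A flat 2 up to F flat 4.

minor 13th

A to F spans six letter names (A-B-C-D-E-F), plus an octave, so the interval is some kind of thirteenth.
Ab2 to Fb4 is 20 semitones, a half step short of the major thirteenth (21), so this is minor.
(Equivalently, a compound minor sixth: a minor sixth plus an octave.)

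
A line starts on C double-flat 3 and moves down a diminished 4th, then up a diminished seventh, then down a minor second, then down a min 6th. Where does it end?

Down a diminished fourth from Cbb3: Gb2 (4 semitones down).
A diminished seventh up from Gb2 is Fbb3.
A minor second down from Fbb3 is Ebb3.
Down a minor sixth from Ebb3: Gb2 (8 semitones down).

G flat 2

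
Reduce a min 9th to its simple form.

minor second

Each octave removed subtracts seven from the number: 9 − 7 = 2.
Quality carries through unchanged, so the simple form is a minor second.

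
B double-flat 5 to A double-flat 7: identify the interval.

minor fourteenth

B to A spans seven letter names (B-C-D-E-F-G-A), plus an octave — that makes it a fourteenth of some quality.
Bbb5 to Abb7 is 22 semitones, a half step short of the major fourteenth (23), so this is minor.
(Equivalently, a compound minor seventh: a minor seventh plus an octave.)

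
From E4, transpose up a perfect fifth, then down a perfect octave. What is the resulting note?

B3

A perfect fifth up from E4 is B4.
B4 down a perfect octave → B3 (12 semitones).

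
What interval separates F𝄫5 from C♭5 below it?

diminished 4th

Descending from Fbb5 to Cb5 is the same interval as ascending Cb5 to Fbb5.
C to F spans four letter names (C-D-E-F) — that makes it a fourth of some quality.
A perfect fourth would be 5 semitones; Cb5 to Fbb5 is 4, one semitone narrower, so the interval is diminished.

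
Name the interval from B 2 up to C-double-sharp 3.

augmented second

B to C spans two letter names (B-C), so the interval is some kind of second.
B2 to C##3 spans 3 semitones — one semitone wider than the major second (2) — giving an augmented second.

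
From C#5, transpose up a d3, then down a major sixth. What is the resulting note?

C#5 up a diminished third → Eb5 (2 semitones).
Eb5 down a major sixth → Gb4 (9 semitones).

Gb4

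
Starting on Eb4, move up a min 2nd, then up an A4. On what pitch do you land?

Bb4

Eb4 up a minor second → Fb4 (1 semitone).
Up an augmented fourth from Fb4: Bb4 (6 semitones up).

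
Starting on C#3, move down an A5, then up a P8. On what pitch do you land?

Down an augmented fifth from C#3: F2 (8 semitones down).
A perfect octave up from F2 is F3.

F3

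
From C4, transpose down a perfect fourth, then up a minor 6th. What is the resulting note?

A perfect fourth down from C4 is G3.
Up a minor sixth from G3: Eb4 (8 semitones up).

Eb4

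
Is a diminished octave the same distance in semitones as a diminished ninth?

No

A diminished octave is 11 semitones but a diminished ninth is 12 semitones — different sizes.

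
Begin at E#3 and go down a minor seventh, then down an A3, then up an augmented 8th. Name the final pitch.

E#3 down a minor seventh → F##2 (10 semitones).
An augmented third down from F##2 is D2.
An augmented octave up from D2 is D#3.

D#3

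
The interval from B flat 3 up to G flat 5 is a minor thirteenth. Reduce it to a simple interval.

minor sixth

Take out an octave (7 from the number): 13 − 7 = 6.
So a minor thirteenth is an octave plus a minor sixth. The quality is unchanged.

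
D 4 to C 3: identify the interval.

M9

Descending from D4 to C3 is the same interval as ascending C3 to D4.
C to D spans two letter names (C-D), plus an octave — that makes it a ninth of some quality.
The major ninth spans 14 semitones, and C3 to D4 is exactly 14 semitones — so this is a major ninth.
(Equivalently, a compound major second: a major second plus an octave.)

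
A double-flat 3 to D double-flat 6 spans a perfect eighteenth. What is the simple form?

perfect 4th

Subtracting seven from the interval number removes an octave: 18 − 14 = 4.
So a perfect eighteenth is 2 octaves plus a perfect fourth. The quality is unchanged.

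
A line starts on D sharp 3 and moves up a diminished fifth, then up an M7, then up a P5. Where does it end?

D sharp 5

D#3 up a diminished fifth → A3 (6 semitones).
A major seventh up from A3 is G#4.
A perfect fifth up from G#4 is D#5.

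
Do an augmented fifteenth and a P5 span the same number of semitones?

No

An augmented fifteenth spans 25 semitones; a perfect fifth spans 7 semitones. They differ by 18.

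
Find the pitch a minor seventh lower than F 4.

Seven letter names down from F: G.
Moving 10 semitones down from F4 (the size of a minor seventh) reaches G3.

G 3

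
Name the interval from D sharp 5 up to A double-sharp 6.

A12

D to A spans five letter names (D-E-F-G-A), plus an octave: a twelfth.
D#5 to A##6 spans 20 semitones — one semitone wider than the perfect twelfth (19) — giving an augmented twelfth.
(Equivalently, a compound augmented fifth: an augmented fifth plus an octave.)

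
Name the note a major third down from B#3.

Counting three letter names down from B lands on G.
Moving 4 semitones down from B#3 (the size of a major third) reaches G#3.

G#3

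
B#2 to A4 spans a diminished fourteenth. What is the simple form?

Take out an octave (7 from the number): 14 − 7 = 7.
So a diminished fourteenth is an octave plus a diminished seventh. The quality is unchanged.

diminished seventh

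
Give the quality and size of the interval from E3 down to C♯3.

Descending from E3 to C#3 is the same interval as ascending C#3 to E3.
C to E spans three letter names (C-D-E), so the interval is some kind of third.
C#3 to E3 is 3 semitones, a half step short of the major third (4), so this is minor.

m3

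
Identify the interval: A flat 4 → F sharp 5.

augmented 6th

A to F spans six letter names (A-B-C-D-E-F) — that makes it a sixth of some quality.
A major sixth would be 9 semitones; Ab4 to F#5 is 10, one semitone wider, so the interval is augmented.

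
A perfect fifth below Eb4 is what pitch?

Five letter names down from E: A.
A perfect fifth is 7 semitones; 7 semitones down from Eb4 gives Ab3.

Ab3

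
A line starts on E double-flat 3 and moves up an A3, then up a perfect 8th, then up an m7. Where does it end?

F 5

An augmented third up from Ebb3 is G3.
G3 up a perfect octave → G4 (12 semitones).
Up a minor seventh from G4: F5 (10 semitones up).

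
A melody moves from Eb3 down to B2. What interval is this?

Descending from Eb3 to B2 is the same interval as ascending B2 to Eb3.
B to E spans four letter names (B-C-D-E) — that makes it a fourth of some quality.
The perfect fourth is 5 semitones; here we have 4, one semitone narrower: diminished.

d4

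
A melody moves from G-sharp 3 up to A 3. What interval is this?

G to A spans two letter names (G-A): a second.
A major second would be 2 semitones, but G#3 to A3 is 1 — one semitone narrower, making it a minor second.

minor second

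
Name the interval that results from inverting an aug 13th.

d3

First reduce the compound augmented thirteenth to its simple form, an augmented sixth.
The rule of nine gives the new number: 9 − 6 = 3, so a sixth becomes a third.
And augmented becomes diminished under inversion, so we get a diminished third.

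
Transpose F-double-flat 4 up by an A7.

E-flat 5

The seventh takes the letter from F up to E.
An augmented seventh spans 12 semitones, so from Fbb4 the target pitch is Eb5.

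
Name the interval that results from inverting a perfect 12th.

First reduce the compound perfect twelfth to its simple form, a perfect fifth.
Interval numbers invert to sum to nine: 5 + 4 = 9, so a fifth inverts to a fourth.
And perfect stays perfect under inversion, so we get a perfect fourth.

perfect 4th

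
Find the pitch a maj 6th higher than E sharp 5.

Counting six letter names up from E lands on C.
A major sixth is 9 semitones; 9 semitones up from E#5 gives C##6.

C double-sharp 6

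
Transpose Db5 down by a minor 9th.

Counting two letter names plus an octave down from D lands on C.
A minor ninth spans 13 semitones, so from Db5 the target pitch is C4.

C4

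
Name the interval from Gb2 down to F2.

minor second

Descending from Gb2 to F2 is the same interval as ascending F2 to Gb2.
F to G spans two letter names (F-G), so the interval is some kind of second.
At 1 semitone, F2→Gb2 falls one short of a major second: minor.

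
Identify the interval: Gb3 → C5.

G to C spans four letter names (G-A-B-C), plus an octave, so the interval is some kind of eleventh.
The perfect eleventh is 17 semitones; here we have 18, one semitone wider: augmented.
(Equivalently, a compound augmented fourth: an augmented fourth plus an octave.)

augmented 11th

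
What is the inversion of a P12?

First reduce the compound perfect twelfth to its simple form, a perfect fifth.
Interval numbers invert to sum to nine: 5 + 4 = 9, so a fifth inverts to a fourth.
And perfect stays perfect under inversion, so we get a perfect fourth.

P4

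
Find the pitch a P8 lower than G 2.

G 1

An octave keeps the letter name G, an octave down from G.
A perfect octave is 12 semitones; 12 semitones down from G2 gives G1.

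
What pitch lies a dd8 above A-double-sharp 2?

An octave keeps the letter name A, an octave up from A.
A doubly diminished octave spans 10 semitones, so from A##2 the target pitch is A3.

A 3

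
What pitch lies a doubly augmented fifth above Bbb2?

The fifth takes the letter from B up to F.
Moving 9 semitones up from Bbb2 (the size of a doubly augmented fifth) reaches F#3.

F#3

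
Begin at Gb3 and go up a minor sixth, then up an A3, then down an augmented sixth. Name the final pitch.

Bbb3

Gb3 up a minor sixth → Ebb4 (8 semitones).
Ebb4 up an augmented third → G4 (5 semitones).
G4 down an augmented sixth → Bbb3 (10 semitones).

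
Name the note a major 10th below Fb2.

The tenth's letter: F down three letter names plus an octave → D.
Moving 16 semitones down from Fb2 (the size of a major tenth) reaches Dbb1.

Dbb1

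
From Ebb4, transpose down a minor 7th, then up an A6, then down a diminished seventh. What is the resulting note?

Ebb4 down a minor seventh → Fb3 (10 semitones).
An augmented sixth up from Fb3 is D4.
Down a diminished seventh from D4: E#3 (9 semitones down).

E#3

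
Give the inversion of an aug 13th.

First reduce the compound augmented thirteenth to its simple form, an augmented sixth.
Interval numbers invert to sum to nine: 6 + 3 = 9, so a sixth inverts to a third.
Quality inverts too: augmented becomes diminished. That makes the inversion a diminished third.

diminished 3rd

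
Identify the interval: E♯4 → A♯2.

Descending from E#4 to A#2 is the same interval as ascending A#2 to E#4.
A to E spans five letter names (A-B-C-D-E), plus an octave, so the interval is some kind of twelfth.
The perfect twelfth spans 19 semitones, and A#2 to E#4 is exactly 19 semitones — so this is a perfect twelfth.
(Equivalently, a compound perfect fifth: a perfect fifth plus an octave.)

perfect twelfth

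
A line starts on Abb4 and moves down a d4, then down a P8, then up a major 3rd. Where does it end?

G3

A diminished fourth down from Abb4 is Eb4.
Down a perfect octave from Eb4: Eb3 (12 semitones down).
Eb3 up a major third → G3 (4 semitones).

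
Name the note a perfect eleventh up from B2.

E4

Counting four letter names plus an octave up from B lands on E.
A perfect eleventh spans 17 semitones, so from B2 the target pitch is E4.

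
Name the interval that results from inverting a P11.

perfect 5th

First reduce the compound perfect eleventh to its simple form, a perfect fourth.
Inverted interval numbers add to nine, so a fourth pairs with a fifth (4 + 5 = 9).
Quality inverts too: perfect stays perfect. That makes the inversion a perfect fifth.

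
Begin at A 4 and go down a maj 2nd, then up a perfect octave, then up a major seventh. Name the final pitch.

A4 down a major second → G4 (2 semitones).
Up a perfect octave from G4: G5 (12 semitones up).
G5 up a major seventh → F#6 (11 semitones).

F sharp 6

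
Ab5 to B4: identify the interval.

diminished seventh

Descending from Ab5 to B4 is the same interval as ascending B4 to Ab5.
B to A spans seven letter names (B-C-D-E-F-G-A): a seventh.
B4 to Ab5 spans 9 semitones — two semitones narrower than the major seventh (11) — giving a diminished seventh.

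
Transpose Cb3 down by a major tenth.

Counting three letter names plus an octave down from C lands on A.
Moving 16 semitones down from Cb3 (the size of a major tenth) reaches Abb1.

Abb1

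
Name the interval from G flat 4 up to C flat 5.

G to C spans four letter names (G-A-B-C): a fourth.
Gb4 to Cb5 is 5 semitones, matching the perfect fourth exactly, so the quality is perfect.

perfect fourth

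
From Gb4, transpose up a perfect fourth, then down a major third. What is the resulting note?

Abb4

A perfect fourth up from Gb4 is Cb5.
A major third down from Cb5 is Abb4.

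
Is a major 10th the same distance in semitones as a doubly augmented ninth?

Yes

A major tenth = 16 semitones = a doubly augmented ninth; enharmonically equal.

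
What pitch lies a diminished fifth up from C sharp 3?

The fifth takes the letter from C up to G.
Moving 6 semitones up from C#3 (the size of a diminished fifth) reaches G3.

G 3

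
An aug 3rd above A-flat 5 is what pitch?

The third takes the letter from A up to C.
An augmented third is 5 semitones; 5 semitones up from Ab5 gives C#6.

C-sharp 6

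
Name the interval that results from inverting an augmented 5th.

Inverted interval numbers add to nine, so a fifth pairs with a fourth (5 + 4 = 9).
The quality also flips — augmented becomes diminished — giving a diminished fourth.

d4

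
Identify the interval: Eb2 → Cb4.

E to C spans six letter names (E-F-G-A-B-C), plus an octave, so the interval is some kind of thirteenth.
Eb2 to Cb4 is 20 semitones, a half step short of the major thirteenth (21), so this is minor.
(Equivalently, a compound minor sixth: a minor sixth plus an octave.)

minor 13th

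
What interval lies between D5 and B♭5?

minor 6th

D to B spans six letter names (D-E-F-G-A-B) — that makes it a sixth of some quality.
At 8 semitones, D5→Bb5 falls one short of a major sixth: minor.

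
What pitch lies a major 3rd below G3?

Eb3

The third takes the letter from G down to E.
A major third is 4 semitones; 4 semitones down from G3 gives Eb3.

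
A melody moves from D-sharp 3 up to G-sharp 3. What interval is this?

D to G spans four letter names (D-E-F-G), so the interval is some kind of fourth.
D#3 to G#3 is 5 semitones, matching the perfect fourth exactly, so the quality is perfect.

P4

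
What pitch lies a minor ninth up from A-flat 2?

B-double-flat 3

The ninth's letter: A up two letter names plus an octave → B.
A minor ninth is 13 semitones; 13 semitones up from Ab2 gives Bbb3.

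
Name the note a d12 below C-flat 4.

Five letters down from C (plus an octave) reaches F.
A diminished twelfth is 18 semitones; 18 semitones down from Cb4 gives F2.

F 2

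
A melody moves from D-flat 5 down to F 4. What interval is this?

minor sixth

Descending from Db5 to F4 is the same interval as ascending F4 to Db5.
F to D spans six letter names (F-G-A-B-C-D): a sixth.
F4 to Db5 is 8 semitones, a half step short of the major sixth (9), so this is minor.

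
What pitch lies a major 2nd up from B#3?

C##4

Two letter names up from B: C.
A major second spans 2 semitones, so from B#3 the target pitch is C##4.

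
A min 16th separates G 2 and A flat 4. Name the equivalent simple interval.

Take out 2 octaves (14 from the number): 16 − 14 = 2.
So a minor sixteenth is 2 octaves plus a minor second. The quality is unchanged.

minor second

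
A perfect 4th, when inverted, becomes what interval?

P5

Inverted interval numbers add to nine, so a fourth pairs with a fifth (4 + 5 = 9).
And perfect stays perfect under inversion, so we get a perfect fifth.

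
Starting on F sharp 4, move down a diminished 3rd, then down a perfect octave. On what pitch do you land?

D double-sharp 3

A diminished third down from F#4 is D##4.
A perfect octave down from D##4 is D##3.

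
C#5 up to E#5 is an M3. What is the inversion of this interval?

Interval numbers invert to sum to nine: 3 + 6 = 9, so a third inverts to a sixth.
The quality also flips — major becomes minor — giving a minor sixth.

m6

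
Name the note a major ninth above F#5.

G#6

The ninth's letter: F up two letter names plus an octave → G.
A major ninth spans 14 semitones, so from F#5 the target pitch is G#6.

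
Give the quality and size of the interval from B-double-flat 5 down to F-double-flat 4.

augmented 11th

Descending from Bbb5 to Fbb4 is the same interval as ascending Fbb4 to Bbb5.
F to B spans four letter names (F-G-A-B), plus an octave — that makes it an eleventh of some quality.
Fbb4 to Bbb5 spans 18 semitones — one semitone wider than the perfect eleventh (17) — giving an augmented eleventh.
(Equivalently, a compound augmented fourth: an augmented fourth plus an octave.)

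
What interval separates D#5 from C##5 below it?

Descending from D#5 to C##5 is the same interval as ascending C##5 to D#5.
C to D spans two letter names (C-D): a second.
At 1 semitone, C##5→D#5 falls one short of a major second: minor.

minor second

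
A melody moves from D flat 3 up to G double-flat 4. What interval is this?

D to G spans four letter names (D-E-F-G), plus an octave: an eleventh.
A perfect eleventh would be 17 semitones; Db3 to Gbb4 is 16, one semitone narrower, so the interval is diminished.
(Equivalently, a compound diminished fourth: a diminished fourth plus an octave.)

diminished 11th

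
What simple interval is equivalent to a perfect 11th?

Each octave removed subtracts seven from the number: 11 − 7 = 4.
Quality carries through unchanged, so the simple form is a perfect fourth.

P4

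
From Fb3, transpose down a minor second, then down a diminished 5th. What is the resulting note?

A minor second down from Fb3 is Eb3.
Down a diminished fifth from Eb3: A2 (6 semitones down).

A2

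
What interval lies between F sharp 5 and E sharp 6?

major seventh

F to E spans seven letter names (F-G-A-B-C-D-E): a seventh.
The major seventh spans 11 semitones, and F#5 to E#6 is exactly 11 semitones — so this is a major seventh.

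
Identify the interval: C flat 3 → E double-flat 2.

major 6th

Descending from Cb3 to Ebb2 is the same interval as ascending Ebb2 to Cb3.
E to C spans six letter names (E-F-G-A-B-C) — that makes it a sixth of some quality.
The major sixth spans 9 semitones, and Ebb2 to Cb3 is exactly 9 semitones — so this is a major sixth.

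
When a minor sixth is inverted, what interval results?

major 3rd

Inverted interval numbers add to nine, so a sixth pairs with a third (6 + 3 = 9).
And minor becomes major under inversion, so we get a major third.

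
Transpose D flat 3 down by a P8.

D flat 2

For an octave the letter name doesn't change: still D, an octave down.
A perfect octave spans 12 semitones, so from Db3 the target pitch is Db2.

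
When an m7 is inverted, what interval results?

major 2nd

Inverted interval numbers add to nine, so a seventh pairs with a second (7 + 2 = 9).
Quality inverts too: minor becomes major. That makes the inversion a major second.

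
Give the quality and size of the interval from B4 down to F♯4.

Descending from B4 to F#4 is the same interval as ascending F#4 to B4.
F to B spans four letter names (F-G-A-B), so the interval is some kind of fourth.
F#4 to B4 is 5 semitones, matching the perfect fourth exactly, so the quality is perfect.

perfect fourth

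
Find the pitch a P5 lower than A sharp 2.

Five letter names down from A: D.
A perfect fifth is 7 semitones; 7 semitones down from A#2 gives D#2.

D sharp 2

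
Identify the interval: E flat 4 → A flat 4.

E to A spans four letter names (E-F-G-A), so the interval is some kind of fourth.
Eb4 to Ab4 is 5 semitones, matching the perfect fourth exactly, so the quality is perfect.

P4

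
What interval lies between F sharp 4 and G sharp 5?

major ninth

F to G spans two letter names (F-G), plus an octave — that makes it a ninth of some quality.
F#4 to G#5 is 14 semitones, matching the major ninth exactly, so the quality is major.
(Equivalently, a compound major second: a major second plus an octave.)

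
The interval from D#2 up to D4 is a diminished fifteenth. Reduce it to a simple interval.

diminished 8th

Each octave removed subtracts seven from the number: 15 − 7 = 8.
That makes a diminished fifteenth a compound diminished octave — an octave plus a diminished octave.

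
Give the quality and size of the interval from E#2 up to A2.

diminished 4th

E to A spans four letter names (E-F-G-A), so the interval is some kind of fourth.
A perfect fourth would be 5 semitones; E#2 to A2 is 4, one semitone narrower, so the interval is diminished.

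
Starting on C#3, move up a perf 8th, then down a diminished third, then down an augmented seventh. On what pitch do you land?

B2

A perfect octave up from C#3 is C#4.
A diminished third down from C#4 is A##3.
Down an augmented seventh from A##3: B2 (12 semitones down).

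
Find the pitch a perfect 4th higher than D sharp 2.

The fourth takes the letter from D up to G.
A perfect fourth spans 5 semitones, so from D#2 the target pitch is G#2.

G sharp 2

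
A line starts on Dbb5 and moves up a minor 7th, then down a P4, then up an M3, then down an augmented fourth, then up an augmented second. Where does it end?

A minor seventh up from Dbb5 is Cbb6.
A perfect fourth down from Cbb6 is Gbb5.
Gbb5 up a major third → Bbb5 (4 semitones).
Bbb5 down an augmented fourth → Fbb5 (6 semitones).
An augmented second up from Fbb5 is Gb5.

Gb5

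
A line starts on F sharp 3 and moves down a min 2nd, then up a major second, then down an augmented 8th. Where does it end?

F#3 down a minor second → E#3 (1 semitone).
Up a major second from E#3: F##3 (2 semitones up).
An augmented octave down from F##3 is F#2.

F sharp 2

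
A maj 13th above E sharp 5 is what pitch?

Six letters up from E (plus an octave) reaches C.
A major thirteenth spans 21 semitones, so from E#5 the target pitch is C##7.

C double-sharp 7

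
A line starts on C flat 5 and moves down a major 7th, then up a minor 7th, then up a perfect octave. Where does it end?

Down a major seventh from Cb5: Dbb4 (11 semitones down).
A minor seventh up from Dbb4 is Cbb5.
A perfect octave up from Cbb5 is Cbb6.

C double-flat 6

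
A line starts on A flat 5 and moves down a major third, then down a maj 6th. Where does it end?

A double-flat 4

Ab5 down a major third → Fb5 (4 semitones).
Fb5 down a major sixth → Abb4 (9 semitones).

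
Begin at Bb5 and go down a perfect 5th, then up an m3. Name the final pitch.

Gb5

Bb5 down a perfect fifth → Eb5 (7 semitones).
A minor third up from Eb5 is Gb5.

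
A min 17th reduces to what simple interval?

Subtracting seven from the interval number removes an octave: 17 − 14 = 3.
So a minor seventeenth is 2 octaves plus a minor third. The quality is unchanged.

minor 3rd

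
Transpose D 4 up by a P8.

For an octave the letter name doesn't change: still D, an octave up.
A perfect octave spans 12 semitones, so from D4 the target pitch is D5.

D 5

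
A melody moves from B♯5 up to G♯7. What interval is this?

minor thirteenth

B to G spans six letter names (B-C-D-E-F-G), plus an octave — that makes it a thirteenth of some quality.
B#5 to G#7 is 20 semitones, a half step short of the major thirteenth (21), so this is minor.
(Equivalently, a compound minor sixth: a minor sixth plus an octave.)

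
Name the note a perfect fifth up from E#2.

B#2

The fifth takes the letter from E up to B.
A perfect fifth spans 7 semitones, so from E#2 the target pitch is B#2.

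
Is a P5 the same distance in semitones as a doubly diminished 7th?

7 semitones (perfect fifth) vs 8 semitones (doubly diminished seventh): not equal.

No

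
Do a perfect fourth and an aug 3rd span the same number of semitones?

Yes

A perfect fourth = 5 semitones = an augmented third; enharmonically equal.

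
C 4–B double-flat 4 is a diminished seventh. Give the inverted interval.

The rule of nine gives the new number: 9 − 7 = 2, so a seventh becomes a second.
The quality also flips — diminished becomes augmented — giving an augmented second.

augmented 2nd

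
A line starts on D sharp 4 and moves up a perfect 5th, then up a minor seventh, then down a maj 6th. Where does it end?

A perfect fifth up from D#4 is A#4.
A minor seventh up from A#4 is G#5.
G#5 down a major sixth → B4 (9 semitones).

B 4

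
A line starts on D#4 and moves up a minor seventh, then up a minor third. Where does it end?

A minor seventh up from D#4 is C#5.
A minor third up from C#5 is E5.

E5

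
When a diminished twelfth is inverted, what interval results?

A4

First reduce the compound diminished twelfth to its simple form, a diminished fifth.
The rule of nine gives the new number: 9 − 5 = 4, so a fifth becomes a fourth.
And diminished becomes augmented under inversion, so we get an augmented fourth.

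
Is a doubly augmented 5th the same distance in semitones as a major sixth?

Yes

A doubly augmented fifth spans 9 semitones, and a major sixth also spans 9 semitones — they're enharmonic.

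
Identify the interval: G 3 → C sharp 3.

Descending from G3 to C#3 is the same interval as ascending C#3 to G3.
C to G spans five letter names (C-D-E-F-G): a fifth.
C#3 to G3 spans 6 semitones — one semitone narrower than the perfect fifth (7) — giving a diminished fifth.

diminished fifth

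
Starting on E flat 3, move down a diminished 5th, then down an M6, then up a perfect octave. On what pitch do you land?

C 3

Eb3 down a diminished fifth → A2 (6 semitones).
A2 down a major sixth → C2 (9 semitones).
A perfect octave up from C2 is C3.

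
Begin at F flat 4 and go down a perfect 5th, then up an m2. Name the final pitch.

C double-flat 4

A perfect fifth down from Fb4 is Bbb3.
Up a minor second from Bbb3: Cbb4 (1 semitone up).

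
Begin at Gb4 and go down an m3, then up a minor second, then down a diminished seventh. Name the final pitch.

G3

Down a minor third from Gb4: Eb4 (3 semitones down).
Up a minor second from Eb4: Fb4 (1 semitone up).
A diminished seventh down from Fb4 is G3.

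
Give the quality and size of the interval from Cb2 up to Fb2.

perfect fourth

C to F spans four letter names (C-D-E-F) — that makes it a fourth of some quality.
Counting semitones, Cb2→Fb2 is 5, which is the perfect fourth.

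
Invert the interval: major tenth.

minor 6th

First reduce the compound major tenth to its simple form, a major third.
Inverted interval numbers add to nine, so a third pairs with a sixth (3 + 6 = 9).
And major becomes minor under inversion, so we get a minor sixth.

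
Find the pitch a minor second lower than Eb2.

Two letter names down from E: D.
A minor second spans 1 semitone, so from Eb2 the target pitch is D2.

D2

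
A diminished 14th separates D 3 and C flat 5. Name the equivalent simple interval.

Take out an octave (7 from the number): 14 − 7 = 7.
That makes a diminished fourteenth a compound diminished seventh — an octave plus a diminished seventh.

diminished seventh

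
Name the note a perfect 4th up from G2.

Counting four letter names up from G lands on C.
Moving 5 semitones up from G2 (the size of a perfect fourth) reaches C3.

C3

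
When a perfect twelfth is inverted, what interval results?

First reduce the compound perfect twelfth to its simple form, a perfect fifth.
The rule of nine gives the new number: 9 − 5 = 4, so a fifth becomes a fourth.
The quality also flips — perfect stays perfect — giving a perfect fourth.

P4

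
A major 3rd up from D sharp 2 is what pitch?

F double-sharp 2

Counting three letter names up from D lands on F.
A major third is 4 semitones; 4 semitones up from D#2 gives F##2.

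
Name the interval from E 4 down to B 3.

Descending from E4 to B3 is the same interval as ascending B3 to E4.
B to E spans four letter names (B-C-D-E): a fourth.
The perfect fourth spans 5 semitones, and B3 to E4 is exactly 5 semitones — so this is a perfect fourth.

P4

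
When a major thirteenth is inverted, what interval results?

minor 3rd

First reduce the compound major thirteenth to its simple form, a major sixth.
Interval numbers invert to sum to nine: 6 + 3 = 9, so a sixth inverts to a third.
The quality also flips — major becomes minor — giving a minor third.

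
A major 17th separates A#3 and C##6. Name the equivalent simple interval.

Each octave removed subtracts seven from the number: 17 − 14 = 3.
That makes a major seventeenth a compound major third — 2 octaves plus a major third.

M3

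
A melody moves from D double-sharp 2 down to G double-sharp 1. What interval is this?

perfect fifth

Descending from D##2 to G##1 is the same interval as ascending G##1 to D##2.
G to D spans five letter names (G-A-B-C-D): a fifth.
Counting semitones, G##1→D##2 is 7, which is the perfect fifth.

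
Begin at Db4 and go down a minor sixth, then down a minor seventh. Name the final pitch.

G2

Db4 down a minor sixth → F3 (8 semitones).
Down a minor seventh from F3: G2 (10 semitones down).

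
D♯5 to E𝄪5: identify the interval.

D to E spans two letter names (D-E): a second.
A major second would be 2 semitones; D#5 to E##5 is 3, one semitone wider, so the interval is augmented.

A2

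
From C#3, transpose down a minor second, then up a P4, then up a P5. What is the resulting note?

B#3

Down a minor second from C#3: B#2 (1 semitone down).
A perfect fourth up from B#2 is E#3.
Up a perfect fifth from E#3: B#3 (7 semitones up).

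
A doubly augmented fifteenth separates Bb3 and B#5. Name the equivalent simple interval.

AA8

Subtracting seven from the interval number removes an octave: 15 − 7 = 8.
Quality carries through unchanged, so the simple form is a doubly augmented octave.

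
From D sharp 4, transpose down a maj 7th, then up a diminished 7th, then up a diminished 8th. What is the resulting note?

D double-flat 5

D#4 down a major seventh → E3 (11 semitones).
Up a diminished seventh from E3: Db4 (9 semitones up).
Db4 up a diminished octave → Dbb5 (11 semitones).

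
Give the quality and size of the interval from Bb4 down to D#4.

Descending from Bb4 to D#4 is the same interval as ascending D#4 to Bb4.
D to B spans six letter names (D-E-F-G-A-B): a sixth.
D#4 to Bb4 spans 7 semitones — two semitones narrower than the major sixth (9) — giving a diminished sixth.

d6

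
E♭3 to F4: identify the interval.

major ninth

E to F spans two letter names (E-F), plus an octave: a ninth.
Eb3 to F4 is 14 semitones, matching the major ninth exactly, so the quality is major.
(Equivalently, a compound major second: a major second plus an octave.)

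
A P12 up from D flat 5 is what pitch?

The twelfth's letter: D up five letter names plus an octave → A.
A perfect twelfth spans 19 semitones, so from Db5 the target pitch is Ab6.

A flat 6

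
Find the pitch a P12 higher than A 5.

E 7

Counting five letter names plus an octave up from A lands on E.
Moving 19 semitones up from A5 (the size of a perfect twelfth) reaches E7.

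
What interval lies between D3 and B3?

major sixth

D to B spans six letter names (D-E-F-G-A-B) — that makes it a sixth of some quality.
Counting semitones, D3→B3 is 9, which is the major sixth.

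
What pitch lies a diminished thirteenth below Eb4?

Counting six letter names plus an octave down from E lands on G.
Moving 19 semitones down from Eb4 (the size of a diminished thirteenth) reaches G#2.

G#2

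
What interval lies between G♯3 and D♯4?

G to D spans five letter names (G-A-B-C-D), so the interval is some kind of fifth.
Counting semitones, G#3→D#4 is 7, which is the perfect fifth.

P5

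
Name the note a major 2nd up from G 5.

Two letter names up from G: A.
Moving 2 semitones up from G5 (the size of a major second) reaches A5.

A 5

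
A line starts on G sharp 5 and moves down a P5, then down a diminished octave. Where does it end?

C double-sharp 4

Down a perfect fifth from G#5: C#5 (7 semitones down).
C#5 down a diminished octave → C##4 (11 semitones).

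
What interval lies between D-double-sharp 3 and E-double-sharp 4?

major ninth

D to E spans two letter names (D-E), plus an octave, so the interval is some kind of ninth.
D##3 to E##4 is 14 semitones, matching the major ninth exactly, so the quality is major.
(Equivalently, a compound major second: a major second plus an octave.)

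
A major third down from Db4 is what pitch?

Counting three letter names down from D lands on B.
Moving 4 semitones down from Db4 (the size of a major third) reaches Bbb3.

Bbb3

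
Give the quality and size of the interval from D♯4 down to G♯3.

Descending from D#4 to G#3 is the same interval as ascending G#3 to D#4.
G to D spans five letter names (G-A-B-C-D): a fifth.
Counting semitones, G#3→D#4 is 7, which is the perfect fifth.

perfect fifth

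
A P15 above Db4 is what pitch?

Db6

The letter stays D (same as the start), shifted two octaves up.
A perfect fifteenth is 24 semitones; 24 semitones up from Db4 gives Db6.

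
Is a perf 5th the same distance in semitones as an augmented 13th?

No

A perfect fifth is 7 semitones but an augmented thirteenth is 22 semitones — different sizes.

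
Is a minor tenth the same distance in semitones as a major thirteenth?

A minor tenth is 15 semitones but a major thirteenth is 21 semitones — different sizes.

No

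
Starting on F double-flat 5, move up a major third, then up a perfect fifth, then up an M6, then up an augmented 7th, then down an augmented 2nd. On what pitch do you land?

A flat 7

Up a major third from Fbb5: Abb5 (4 semitones up).
Up a perfect fifth from Abb5: Ebb6 (7 semitones up).
Up a major sixth from Ebb6: Cb7 (9 semitones up).
An augmented seventh up from Cb7 is B7.
Down an augmented second from B7: Ab7 (3 semitones down).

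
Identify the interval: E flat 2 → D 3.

major 7th

E to D spans seven letter names (E-F-G-A-B-C-D), so the interval is some kind of seventh.
Counting semitones, Eb2→D3 is 11, which is the major seventh.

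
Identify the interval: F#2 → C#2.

perfect 4th

Descending from F#2 to C#2 is the same interval as ascending C#2 to F#2.
C to F spans four letter names (C-D-E-F) — that makes it a fourth of some quality.
C#2 to F#2 is 5 semitones, matching the perfect fourth exactly, so the quality is perfect.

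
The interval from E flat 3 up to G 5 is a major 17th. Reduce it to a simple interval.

major 3rd

Each octave removed subtracts seven from the number: 17 − 14 = 3.
That makes a major seventeenth a compound major third — 2 octaves plus a major third.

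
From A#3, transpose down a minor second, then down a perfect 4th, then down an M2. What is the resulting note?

Down a minor second from A#3: G##3 (1 semitone down).
G##3 down a perfect fourth → D##3 (5 semitones).
A major second down from D##3 is C##3.

C##3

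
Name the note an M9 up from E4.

F#5

Two letters up from E (plus an octave) reaches F.
Moving 14 semitones up from E4 (the size of a major ninth) reaches F#5.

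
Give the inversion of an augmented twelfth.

d4

First reduce the compound augmented twelfth to its simple form, an augmented fifth.
Inverted interval numbers add to nine, so a fifth pairs with a fourth (5 + 4 = 9).
And augmented becomes diminished under inversion, so we get a diminished fourth.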